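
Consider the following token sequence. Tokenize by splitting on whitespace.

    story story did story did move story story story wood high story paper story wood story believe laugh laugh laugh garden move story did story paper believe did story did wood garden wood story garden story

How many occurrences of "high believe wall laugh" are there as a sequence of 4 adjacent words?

Scanning the 33 overlapping 4-gram windows for "high believe wall laugh":
  (none found)

0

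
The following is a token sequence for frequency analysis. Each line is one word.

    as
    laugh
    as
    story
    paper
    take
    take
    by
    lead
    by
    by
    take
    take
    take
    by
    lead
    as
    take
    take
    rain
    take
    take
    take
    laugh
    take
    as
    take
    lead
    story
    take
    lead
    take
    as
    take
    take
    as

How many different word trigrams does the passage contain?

29

36 tokens → 34 trigram windows in total.
Repeated trigrams (each contributes count−1 duplicates):
  as take take: 2
  take as take: 2
  take by lead: 2
  take take by: 2
  take take take: 2
5 duplicate windows → 34 − 5 = 29 distinct.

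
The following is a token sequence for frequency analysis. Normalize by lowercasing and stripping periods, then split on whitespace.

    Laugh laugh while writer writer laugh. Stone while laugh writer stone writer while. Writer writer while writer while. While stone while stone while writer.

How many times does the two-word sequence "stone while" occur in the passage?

Scanning the 23 overlapping bigram windows for "stone while":
  position 7–8: stone while
  position 20–21: stone while
  position 22–23: stone while

3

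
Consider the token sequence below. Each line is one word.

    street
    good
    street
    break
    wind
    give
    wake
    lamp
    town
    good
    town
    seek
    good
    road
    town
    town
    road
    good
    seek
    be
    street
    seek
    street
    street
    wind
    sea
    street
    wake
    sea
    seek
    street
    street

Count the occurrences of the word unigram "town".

Scanning the 32 tokens for "town":
  position 9: town
  position 11: town
  position 15: town
  position 16: town

4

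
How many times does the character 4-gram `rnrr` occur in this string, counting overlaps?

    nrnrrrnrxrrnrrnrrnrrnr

Sliding a length-4 window over the 22 characters (19 positions):
  position 2–5: rnrr
  position 11–14: rnrr
  position 14–17: rnrr
  position 17–20: rnrr

4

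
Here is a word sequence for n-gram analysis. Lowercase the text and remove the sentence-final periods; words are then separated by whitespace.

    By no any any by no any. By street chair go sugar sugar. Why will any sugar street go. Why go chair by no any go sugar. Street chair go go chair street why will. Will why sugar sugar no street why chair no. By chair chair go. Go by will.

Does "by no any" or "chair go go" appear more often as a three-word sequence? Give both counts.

"by no any": 3 occurrences
"chair go go": 2 occurrences

"by no any" (3 vs 2)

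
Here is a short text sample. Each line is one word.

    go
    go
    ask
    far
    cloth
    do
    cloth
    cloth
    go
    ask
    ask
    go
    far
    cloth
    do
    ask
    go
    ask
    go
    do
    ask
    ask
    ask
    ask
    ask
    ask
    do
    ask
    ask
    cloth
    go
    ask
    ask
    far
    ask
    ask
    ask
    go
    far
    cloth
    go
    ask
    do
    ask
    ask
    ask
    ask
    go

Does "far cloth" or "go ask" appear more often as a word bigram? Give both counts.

"go ask" (5 vs 3)

"far cloth": 3 occurrences
"go ask": 5 occurrences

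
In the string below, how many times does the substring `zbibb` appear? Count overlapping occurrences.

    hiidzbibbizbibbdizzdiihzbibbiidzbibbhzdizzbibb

Sliding a length-5 window over the 46 characters (42 positions):
  position 5–9: zbibb
  position 11–15: zbibb
  position 24–28: zbibb
  position 32–36: zbibb
  position 42–46: zbibb

5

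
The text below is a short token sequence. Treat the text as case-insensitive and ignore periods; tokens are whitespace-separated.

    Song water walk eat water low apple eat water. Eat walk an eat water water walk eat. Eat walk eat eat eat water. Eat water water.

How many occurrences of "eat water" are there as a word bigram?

Scanning the 25 overlapping bigram windows for "eat water":
  position 4–5: eat water
  position 8–9: eat water
  position 13–14: eat water
  position 22–23: eat water
  position 24–25: eat water

5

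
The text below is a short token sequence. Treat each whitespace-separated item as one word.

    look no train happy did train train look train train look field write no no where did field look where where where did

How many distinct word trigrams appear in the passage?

23 tokens → 21 trigram windows in total.
Repeated trigrams (each contributes count−1 duplicates):
  train train look: 2
1 duplicate windows → 21 − 1 = 20 distinct.

20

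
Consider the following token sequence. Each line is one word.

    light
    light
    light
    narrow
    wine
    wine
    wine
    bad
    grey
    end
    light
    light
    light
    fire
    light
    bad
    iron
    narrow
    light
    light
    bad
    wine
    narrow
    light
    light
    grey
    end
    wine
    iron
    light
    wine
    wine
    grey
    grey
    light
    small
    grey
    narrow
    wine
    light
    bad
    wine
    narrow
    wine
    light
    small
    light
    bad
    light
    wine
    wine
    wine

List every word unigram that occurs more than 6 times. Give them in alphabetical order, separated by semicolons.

light; wine

Unigram counts meeting the condition (more than 6 times):
  light: 17
  wine: 13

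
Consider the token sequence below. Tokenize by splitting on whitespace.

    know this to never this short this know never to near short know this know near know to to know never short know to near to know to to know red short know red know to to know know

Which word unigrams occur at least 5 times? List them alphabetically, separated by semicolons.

know; to

Unigram counts meeting the condition (at least 5 times):
  know: 13
  to: 10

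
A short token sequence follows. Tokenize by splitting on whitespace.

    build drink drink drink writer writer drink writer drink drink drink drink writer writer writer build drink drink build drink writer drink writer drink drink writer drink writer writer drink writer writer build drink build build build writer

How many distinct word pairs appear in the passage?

38 tokens → 37 bigram windows in total.
Repeated bigrams (each contributes count−1 duplicates):
  drink writer: 8
  drink drink: 7
  writer drink: 6
  writer writer: 5
  build drink: 4
  build build: 2
  drink build: 2
  writer build: 2
28 duplicate windows → 37 − 28 = 9 distinct.

9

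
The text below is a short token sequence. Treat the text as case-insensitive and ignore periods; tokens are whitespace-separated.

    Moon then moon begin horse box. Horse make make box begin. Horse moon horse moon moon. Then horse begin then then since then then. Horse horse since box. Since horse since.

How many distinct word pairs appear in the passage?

31 tokens → 30 bigram windows in total.
Repeated bigrams (each contributes count−1 duplicates):
  begin horse: 2
  horse moon: 2
  horse since: 2
  moon then: 2
  then horse: 2
  then then: 2
6 duplicate windows → 30 − 6 = 24 distinct.

24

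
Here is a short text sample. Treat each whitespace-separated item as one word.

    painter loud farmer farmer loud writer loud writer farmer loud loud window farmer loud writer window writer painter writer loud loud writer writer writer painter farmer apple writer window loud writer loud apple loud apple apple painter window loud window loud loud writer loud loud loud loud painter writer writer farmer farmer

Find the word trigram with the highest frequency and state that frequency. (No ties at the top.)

"loud writer loud", 3 times

Trigram frequencies (highest first):
  loud writer loud: 3
  farmer loud writer: 2
  writer loud loud: 2
  loud loud writer: 2
  loud loud loud: 2
  painter loud farmer: 1
  … (38 more, each ≤ 1)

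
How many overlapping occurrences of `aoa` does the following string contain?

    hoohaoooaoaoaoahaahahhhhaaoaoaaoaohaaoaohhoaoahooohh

Sliding a length-3 window over the 52 characters (50 positions):
  position 9–11: aoa
  position 11–13: aoa
  position 13–15: aoa
  position 26–28: aoa
  position 28–30: aoa
  position 31–33: aoa
  position 37–39: aoa
  position 44–46: aoa

8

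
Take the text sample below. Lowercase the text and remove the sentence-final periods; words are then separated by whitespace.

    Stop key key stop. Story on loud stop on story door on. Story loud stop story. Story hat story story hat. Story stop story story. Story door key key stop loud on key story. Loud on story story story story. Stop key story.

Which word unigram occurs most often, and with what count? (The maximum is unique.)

Unigram frequencies (highest first):
  story: 17
  stop: 7
  key: 6
  on: 5
  loud: 4
  door: 2
  … (1 more, each ≤ 2)

"story", 17 times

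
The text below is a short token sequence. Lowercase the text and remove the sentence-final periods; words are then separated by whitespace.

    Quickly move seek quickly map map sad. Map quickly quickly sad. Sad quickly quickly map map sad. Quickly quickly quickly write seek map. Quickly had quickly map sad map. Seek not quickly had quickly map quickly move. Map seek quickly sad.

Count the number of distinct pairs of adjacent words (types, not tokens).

21

41 tokens → 40 bigram windows in total.
Repeated bigrams (each contributes count−1 duplicates):
  quickly map: 4
  quickly quickly: 4
  map quickly: 3
  map sad: 3
  had quickly: 2
  map map: 2
  map seek: 2
  quickly had: 2
  … (5 more repeated)
19 duplicate windows → 40 − 19 = 21 distinct.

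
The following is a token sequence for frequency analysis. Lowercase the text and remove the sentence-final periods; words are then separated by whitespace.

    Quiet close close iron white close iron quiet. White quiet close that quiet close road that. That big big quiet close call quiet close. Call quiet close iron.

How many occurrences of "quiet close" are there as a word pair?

Scanning the 27 overlapping bigram windows for "quiet close":
  position 1–2: quiet close
  position 10–11: quiet close
  position 13–14: quiet close
  position 20–21: quiet close
  position 23–24: quiet close
  position 26–27: quiet close

6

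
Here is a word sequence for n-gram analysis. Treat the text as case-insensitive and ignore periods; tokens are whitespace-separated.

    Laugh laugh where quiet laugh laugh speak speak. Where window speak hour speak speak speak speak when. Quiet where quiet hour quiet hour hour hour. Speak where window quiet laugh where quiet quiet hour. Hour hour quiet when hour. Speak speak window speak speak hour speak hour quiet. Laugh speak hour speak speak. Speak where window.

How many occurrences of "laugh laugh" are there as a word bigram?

2

Scanning the 55 overlapping bigram windows for "laugh laugh":
  position 1–2: laugh laugh
  position 5–6: laugh laugh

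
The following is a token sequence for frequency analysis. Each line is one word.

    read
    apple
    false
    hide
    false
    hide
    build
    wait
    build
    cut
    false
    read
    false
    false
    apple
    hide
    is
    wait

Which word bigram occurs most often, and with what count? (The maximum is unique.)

Bigram frequencies (highest first):
  false hide: 2
  read apple: 1
  apple false: 1
  hide false: 1
  hide build: 1
  build wait: 1
  … (10 more, each ≤ 1)

"false hide", 2 times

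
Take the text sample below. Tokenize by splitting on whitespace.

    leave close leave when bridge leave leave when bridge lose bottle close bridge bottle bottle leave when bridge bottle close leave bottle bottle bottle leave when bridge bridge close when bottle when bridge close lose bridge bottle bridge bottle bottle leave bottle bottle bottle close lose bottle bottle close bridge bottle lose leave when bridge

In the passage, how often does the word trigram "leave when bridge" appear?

Scanning the 53 overlapping trigram windows for "leave when bridge":
  position 3–5: leave when bridge
  position 7–9: leave when bridge
  position 16–18: leave when bridge
  position 25–27: leave when bridge
  position 53–55: leave when bridge

5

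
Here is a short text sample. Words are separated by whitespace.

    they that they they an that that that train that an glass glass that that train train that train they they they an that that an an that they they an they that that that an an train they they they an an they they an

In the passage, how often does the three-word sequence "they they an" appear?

5

Scanning the 44 overlapping trigram windows for "they they an":
  position 3–5: they they an
  position 21–23: they they an
  position 29–31: they they an
  position 40–42: they they an
  position 44–46: they they an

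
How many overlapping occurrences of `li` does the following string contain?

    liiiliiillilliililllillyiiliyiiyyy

Sliding a length-2 window over the 34 characters (33 positions):
  position 1–2: li
  position 5–6: li
  position 10–11: li
  position 13–14: li
  position 16–17: li
  position 20–21: li
  position 27–28: li

7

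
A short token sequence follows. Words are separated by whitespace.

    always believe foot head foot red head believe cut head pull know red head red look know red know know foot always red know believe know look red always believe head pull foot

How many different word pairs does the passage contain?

33 tokens → 32 bigram windows in total.
Repeated bigrams (each contributes count−1 duplicates):
  always believe: 2
  head pull: 2
  know red: 2
  red head: 2
  red know: 2
5 duplicate windows → 32 − 5 = 27 distinct.

27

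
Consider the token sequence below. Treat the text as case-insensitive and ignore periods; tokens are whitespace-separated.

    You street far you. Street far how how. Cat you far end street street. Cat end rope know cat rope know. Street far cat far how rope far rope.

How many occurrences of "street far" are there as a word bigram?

Scanning the 28 overlapping bigram windows for "street far":
  position 2–3: street far
  position 5–6: street far
  position 22–23: street far

3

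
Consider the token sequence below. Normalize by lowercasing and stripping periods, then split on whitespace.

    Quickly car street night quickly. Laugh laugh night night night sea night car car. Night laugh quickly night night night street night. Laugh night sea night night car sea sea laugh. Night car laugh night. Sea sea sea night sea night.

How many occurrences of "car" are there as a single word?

Scanning the 41 tokens for "car":
  position 2: car
  position 13: car
  position 14: car
  position 28: car
  position 33: car

5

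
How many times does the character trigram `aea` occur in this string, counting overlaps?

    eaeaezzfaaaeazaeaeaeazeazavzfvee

5

Sliding a length-3 window over the 32 characters (30 positions):
  position 2–4: aea
  position 11–13: aea
  position 15–17: aea
  position 17–19: aea
  position 19–21: aea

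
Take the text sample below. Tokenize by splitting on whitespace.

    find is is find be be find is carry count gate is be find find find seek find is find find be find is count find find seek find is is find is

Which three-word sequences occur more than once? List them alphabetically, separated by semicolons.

be find is; find find seek; find is is; find seek find; is is find; seek find is

Trigram counts meeting the condition (more than once):
  be find is: 2
  find find seek: 2
  find is is: 2
  find seek find: 2
  is is find: 2
  seek find is: 2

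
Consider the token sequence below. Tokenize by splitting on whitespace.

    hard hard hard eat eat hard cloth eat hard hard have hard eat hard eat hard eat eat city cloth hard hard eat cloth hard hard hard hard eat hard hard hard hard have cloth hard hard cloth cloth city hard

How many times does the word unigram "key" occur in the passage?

Scanning the 41 tokens for "key":
  (none found)

0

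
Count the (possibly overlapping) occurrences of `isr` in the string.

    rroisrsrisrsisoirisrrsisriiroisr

Sliding a length-3 window over the 32 characters (30 positions):
  position 4–6: isr
  position 9–11: isr
  position 18–20: isr
  position 23–25: isr
  position 30–32: isr

5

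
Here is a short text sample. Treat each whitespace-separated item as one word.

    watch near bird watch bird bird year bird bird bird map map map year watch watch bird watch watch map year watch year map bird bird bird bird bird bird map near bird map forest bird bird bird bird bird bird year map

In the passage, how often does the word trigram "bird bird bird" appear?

9

Scanning the 41 overlapping trigram windows for "bird bird bird":
  position 8–10: bird bird bird
  position 25–27: bird bird bird
  position 26–28: bird bird bird
  position 27–29: bird bird bird
  position 28–30: bird bird bird
  position 36–38: bird bird bird
  position 37–39: bird bird bird
  position 38–40: bird bird bird
  position 39–41: bird bird bird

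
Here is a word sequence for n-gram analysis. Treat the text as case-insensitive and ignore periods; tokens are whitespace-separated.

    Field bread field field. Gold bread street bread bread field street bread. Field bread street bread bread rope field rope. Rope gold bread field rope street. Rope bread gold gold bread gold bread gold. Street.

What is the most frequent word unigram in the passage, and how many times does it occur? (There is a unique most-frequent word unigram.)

"bread", 12 times

Unigram frequencies (highest first):
  bread: 12
  field: 7
  gold: 6
  street: 5
  rope: 5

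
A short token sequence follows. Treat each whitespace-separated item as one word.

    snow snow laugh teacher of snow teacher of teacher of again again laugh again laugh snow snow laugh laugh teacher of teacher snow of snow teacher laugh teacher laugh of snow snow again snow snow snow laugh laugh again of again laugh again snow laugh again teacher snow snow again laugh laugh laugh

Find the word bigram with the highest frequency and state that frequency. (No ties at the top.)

Bigram frequencies (highest first):
  snow snow: 6
  snow laugh: 4
  teacher of: 4
  again laugh: 4
  laugh again: 4
  laugh laugh: 4
  … (15 more, each ≤ 3)

"snow snow", 6 times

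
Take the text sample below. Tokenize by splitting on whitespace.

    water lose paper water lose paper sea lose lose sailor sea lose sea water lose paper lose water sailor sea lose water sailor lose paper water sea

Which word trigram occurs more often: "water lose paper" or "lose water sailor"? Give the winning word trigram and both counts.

"water lose paper" (3 vs 2)

"water lose paper": 3 occurrences
"lose water sailor": 2 occurrences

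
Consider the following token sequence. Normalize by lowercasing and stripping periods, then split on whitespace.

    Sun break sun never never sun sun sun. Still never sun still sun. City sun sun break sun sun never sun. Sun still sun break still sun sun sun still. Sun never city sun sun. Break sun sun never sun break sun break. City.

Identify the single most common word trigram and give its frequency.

"sun break sun", 4 times

Trigram frequencies (highest first):
  sun break sun: 4
  sun sun still: 3
  sun still sun: 3
  never sun sun: 2
  sun sun sun: 2
  city sun sun: 2
  … (22 more, each ≤ 2)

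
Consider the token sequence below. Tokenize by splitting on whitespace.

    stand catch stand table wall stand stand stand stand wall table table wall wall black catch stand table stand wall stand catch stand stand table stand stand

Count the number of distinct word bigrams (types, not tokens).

27 tokens → 26 bigram windows in total.
Repeated bigrams (each contributes count−1 duplicates):
  stand stand: 5
  catch stand: 3
  stand table: 3
  stand catch: 2
  stand wall: 2
  table stand: 2
  table wall: 2
  wall stand: 2
13 duplicate windows → 26 − 13 = 13 distinct.

13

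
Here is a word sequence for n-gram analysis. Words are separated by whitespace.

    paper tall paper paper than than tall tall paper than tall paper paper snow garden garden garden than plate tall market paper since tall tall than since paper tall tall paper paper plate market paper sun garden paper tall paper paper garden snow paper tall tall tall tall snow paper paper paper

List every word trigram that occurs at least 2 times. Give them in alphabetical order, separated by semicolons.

paper tall paper; paper tall tall; tall paper paper; tall tall paper; tall tall tall

Trigram counts meeting the condition (at least 2 times):
  paper tall paper: 2
  paper tall tall: 2
  tall paper paper: 4
  tall tall paper: 2
  tall tall tall: 2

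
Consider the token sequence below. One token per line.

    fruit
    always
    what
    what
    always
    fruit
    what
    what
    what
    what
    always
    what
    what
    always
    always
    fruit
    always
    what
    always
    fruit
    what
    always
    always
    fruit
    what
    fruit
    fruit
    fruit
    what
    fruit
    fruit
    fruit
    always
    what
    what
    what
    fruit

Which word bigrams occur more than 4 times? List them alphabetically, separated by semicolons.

Bigram counts meeting the condition (more than 4 times):
  what always: 5
  what what: 7

what always; what what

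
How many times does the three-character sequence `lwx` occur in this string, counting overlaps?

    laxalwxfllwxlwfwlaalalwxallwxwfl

4

Sliding a length-3 window over the 32 characters (30 positions):
  position 5–7: lwx
  position 10–12: lwx
  position 22–24: lwx
  position 27–29: lwx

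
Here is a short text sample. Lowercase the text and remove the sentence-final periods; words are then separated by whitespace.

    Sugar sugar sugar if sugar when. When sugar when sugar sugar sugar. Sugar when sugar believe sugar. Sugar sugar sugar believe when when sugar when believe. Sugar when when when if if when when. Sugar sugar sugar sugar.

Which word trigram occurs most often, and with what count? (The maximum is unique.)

Trigram frequencies (highest first):
  sugar sugar sugar: 7
  when when sugar: 3
  sugar when when: 2
  when sugar when: 2
  sugar when sugar: 2
  when sugar sugar: 2
  … (18 more, each ≤ 1)

"sugar sugar sugar", 7 times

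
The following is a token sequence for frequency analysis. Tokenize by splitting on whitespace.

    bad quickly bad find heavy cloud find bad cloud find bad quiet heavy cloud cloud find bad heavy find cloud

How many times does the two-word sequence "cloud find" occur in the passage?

Scanning the 19 overlapping bigram windows for "cloud find":
  position 6–7: cloud find
  position 9–10: cloud find
  position 15–16: cloud find

3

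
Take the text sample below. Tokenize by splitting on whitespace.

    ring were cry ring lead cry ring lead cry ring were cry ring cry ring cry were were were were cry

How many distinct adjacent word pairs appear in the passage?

21 tokens → 20 bigram windows in total.
Repeated bigrams (each contributes count−1 duplicates):
  cry ring: 5
  were cry: 3
  were were: 3
  lead cry: 2
  ring cry: 2
  ring lead: 2
  ring were: 2
12 duplicate windows → 20 − 12 = 8 distinct.

8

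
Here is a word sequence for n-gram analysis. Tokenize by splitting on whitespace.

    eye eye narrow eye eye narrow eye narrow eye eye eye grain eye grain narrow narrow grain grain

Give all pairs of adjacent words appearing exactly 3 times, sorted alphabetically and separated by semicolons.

eye narrow; narrow eye

Bigram counts meeting the condition (exactly 3 times):
  eye narrow: 3
  narrow eye: 3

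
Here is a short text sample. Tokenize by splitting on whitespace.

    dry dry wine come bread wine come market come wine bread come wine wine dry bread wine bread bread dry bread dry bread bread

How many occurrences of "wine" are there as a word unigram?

Scanning the 24 tokens for "wine":
  position 3: wine
  position 6: wine
  position 10: wine
  position 13: wine
  position 14: wine
  position 17: wine

6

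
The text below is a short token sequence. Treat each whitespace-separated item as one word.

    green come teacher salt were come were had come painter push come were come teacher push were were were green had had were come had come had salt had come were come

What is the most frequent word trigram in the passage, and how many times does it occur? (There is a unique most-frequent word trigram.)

"come were come", 2 times

Trigram frequencies (highest first):
  come were come: 2
  green come teacher: 1
  come teacher salt: 1
  teacher salt were: 1
  salt were come: 1
  were come were: 1
  … (23 more, each ≤ 1)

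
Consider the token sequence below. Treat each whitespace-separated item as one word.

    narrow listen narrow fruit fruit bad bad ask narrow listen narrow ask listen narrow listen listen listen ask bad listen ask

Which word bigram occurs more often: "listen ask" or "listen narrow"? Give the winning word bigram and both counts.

"listen ask": 2 occurrences
"listen narrow": 3 occurrences

"listen narrow" (3 vs 2)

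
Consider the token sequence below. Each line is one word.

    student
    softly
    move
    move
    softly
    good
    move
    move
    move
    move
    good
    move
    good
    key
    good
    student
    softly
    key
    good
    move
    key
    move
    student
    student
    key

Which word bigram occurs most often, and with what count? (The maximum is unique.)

Bigram frequencies (highest first):
  move move: 4
  good move: 3
  student softly: 2
  move good: 2
  key good: 2
  softly move: 1
  … (10 more, each ≤ 1)

"move move", 4 times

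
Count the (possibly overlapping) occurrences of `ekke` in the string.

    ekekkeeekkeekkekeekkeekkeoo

Sliding a length-4 window over the 27 characters (24 positions):
  position 3–6: ekke
  position 8–11: ekke
  position 12–15: ekke
  position 18–21: ekke
  position 22–25: ekke

5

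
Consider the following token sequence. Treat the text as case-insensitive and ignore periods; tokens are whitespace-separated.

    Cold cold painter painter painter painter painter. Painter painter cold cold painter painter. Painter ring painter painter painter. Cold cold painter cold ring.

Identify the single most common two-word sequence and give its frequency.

"painter painter", 10 times

Bigram frequencies (highest first):
  painter painter: 10
  cold cold: 3
  cold painter: 3
  painter cold: 3
  painter ring: 1
  ring painter: 1
  … (1 more, each ≤ 1)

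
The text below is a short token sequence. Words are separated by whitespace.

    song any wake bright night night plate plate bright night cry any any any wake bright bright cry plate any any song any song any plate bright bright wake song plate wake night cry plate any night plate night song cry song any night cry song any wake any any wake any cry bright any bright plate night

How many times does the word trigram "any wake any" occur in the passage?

Scanning the 56 overlapping trigram windows for "any wake any":
  position 47–49: any wake any
  position 50–52: any wake any

2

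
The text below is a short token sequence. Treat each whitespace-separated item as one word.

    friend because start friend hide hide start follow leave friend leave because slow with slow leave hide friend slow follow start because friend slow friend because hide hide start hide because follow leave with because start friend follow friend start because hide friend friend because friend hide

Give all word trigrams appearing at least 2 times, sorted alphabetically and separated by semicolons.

Trigram counts meeting the condition (at least 2 times):
  because start friend: 2
  hide hide start: 2

because start friend; hide hide start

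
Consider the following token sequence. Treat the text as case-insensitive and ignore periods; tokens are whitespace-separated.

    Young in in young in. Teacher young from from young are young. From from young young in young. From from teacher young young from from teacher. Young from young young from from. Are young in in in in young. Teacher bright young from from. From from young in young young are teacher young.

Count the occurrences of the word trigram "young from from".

Scanning the 51 overlapping trigram windows for "young from from":
  position 7–9: young from from
  position 12–14: young from from
  position 18–20: young from from
  position 23–25: young from from
  position 30–32: young from from
  position 42–44: young from from

6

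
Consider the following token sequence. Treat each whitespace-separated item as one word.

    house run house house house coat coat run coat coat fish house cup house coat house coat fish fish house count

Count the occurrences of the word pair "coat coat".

2

Scanning the 20 overlapping bigram windows for "coat coat":
  position 6–7: coat coat
  position 9–10: coat coat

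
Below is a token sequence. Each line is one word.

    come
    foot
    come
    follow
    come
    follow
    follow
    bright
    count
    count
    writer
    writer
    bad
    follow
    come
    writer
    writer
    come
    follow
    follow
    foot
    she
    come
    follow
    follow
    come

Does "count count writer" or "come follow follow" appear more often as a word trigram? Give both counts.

"count count writer": 1 occurrence
"come follow follow": 3 occurrences

"come follow follow" (3 vs 1)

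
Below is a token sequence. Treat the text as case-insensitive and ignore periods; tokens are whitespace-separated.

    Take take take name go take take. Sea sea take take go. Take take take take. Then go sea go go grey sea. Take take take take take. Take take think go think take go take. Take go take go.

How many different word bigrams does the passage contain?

19

40 tokens → 39 bigram windows in total.
Repeated bigrams (each contributes count−1 duplicates):
  take take: 14
  go take: 4
  take go: 4
  sea take: 2
20 duplicate windows → 39 − 20 = 19 distinct.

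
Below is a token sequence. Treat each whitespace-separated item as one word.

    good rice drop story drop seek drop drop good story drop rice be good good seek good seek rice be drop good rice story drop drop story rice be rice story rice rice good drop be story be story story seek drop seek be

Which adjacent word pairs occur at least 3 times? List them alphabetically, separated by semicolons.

Bigram counts meeting the condition (at least 3 times):
  rice be: 3
  story drop: 3

rice be; story drop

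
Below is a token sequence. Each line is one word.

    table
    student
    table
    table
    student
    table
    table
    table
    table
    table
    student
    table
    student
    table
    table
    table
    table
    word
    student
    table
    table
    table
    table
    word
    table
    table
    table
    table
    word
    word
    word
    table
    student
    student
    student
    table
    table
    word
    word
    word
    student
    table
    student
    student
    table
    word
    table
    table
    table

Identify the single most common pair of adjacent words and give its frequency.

"table table", 17 times

Bigram frequencies (highest first):
  table table: 17
  student table: 8
  table student: 6
  table word: 5
  word word: 4
  word table: 3
  … (2 more, each ≤ 3)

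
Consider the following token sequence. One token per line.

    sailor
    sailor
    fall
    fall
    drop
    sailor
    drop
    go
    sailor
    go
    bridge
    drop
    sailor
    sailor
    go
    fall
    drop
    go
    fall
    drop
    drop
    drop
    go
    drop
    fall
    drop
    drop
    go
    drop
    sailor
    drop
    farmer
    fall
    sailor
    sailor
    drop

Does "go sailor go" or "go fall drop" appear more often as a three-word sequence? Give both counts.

"go fall drop" (2 vs 1)

"go sailor go": 1 occurrence
"go fall drop": 2 occurrences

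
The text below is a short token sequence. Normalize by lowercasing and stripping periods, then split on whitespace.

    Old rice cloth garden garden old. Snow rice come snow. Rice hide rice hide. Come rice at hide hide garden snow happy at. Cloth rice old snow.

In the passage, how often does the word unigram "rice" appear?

6

Scanning the 27 tokens for "rice":
  position 2: rice
  position 8: rice
  position 11: rice
  position 13: rice
  position 16: rice
  position 25: rice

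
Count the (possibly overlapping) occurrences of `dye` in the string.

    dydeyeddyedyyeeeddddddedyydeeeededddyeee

2

Sliding a length-3 window over the 40 characters (38 positions):
  position 8–10: dye
  position 36–38: dye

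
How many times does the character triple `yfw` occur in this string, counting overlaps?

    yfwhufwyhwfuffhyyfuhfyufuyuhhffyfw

2

Sliding a length-3 window over the 34 characters (32 positions):
  position 1–3: yfw
  position 32–34: yfw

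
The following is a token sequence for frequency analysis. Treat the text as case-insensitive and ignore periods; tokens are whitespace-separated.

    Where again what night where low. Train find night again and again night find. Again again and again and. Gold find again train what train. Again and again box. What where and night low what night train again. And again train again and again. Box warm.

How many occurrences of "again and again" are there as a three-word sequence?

Scanning the 44 overlapping trigram windows for "again and again":
  position 10–12: again and again
  position 16–18: again and again
  position 26–28: again and again
  position 38–40: again and again
  position 42–44: again and again

5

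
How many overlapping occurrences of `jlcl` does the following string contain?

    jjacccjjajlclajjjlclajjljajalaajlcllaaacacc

Sliding a length-4 window over the 43 characters (40 positions):
  position 10–13: jlcl
  position 17–20: jlcl
  position 32–35: jlcl

3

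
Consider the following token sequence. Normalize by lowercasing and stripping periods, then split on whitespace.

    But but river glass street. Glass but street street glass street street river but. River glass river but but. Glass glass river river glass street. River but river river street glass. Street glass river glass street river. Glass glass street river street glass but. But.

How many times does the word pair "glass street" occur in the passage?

Scanning the 44 overlapping bigram windows for "glass street":
  position 4–5: glass street
  position 10–11: glass street
  position 24–25: glass street
  position 31–32: glass street
  position 35–36: glass street
  position 39–40: glass street

6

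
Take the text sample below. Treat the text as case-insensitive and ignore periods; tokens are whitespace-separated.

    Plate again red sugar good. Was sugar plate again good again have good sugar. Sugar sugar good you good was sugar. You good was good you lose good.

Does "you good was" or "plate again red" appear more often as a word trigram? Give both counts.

"you good was": 2 occurrences
"plate again red": 1 occurrence

"you good was" (2 vs 1)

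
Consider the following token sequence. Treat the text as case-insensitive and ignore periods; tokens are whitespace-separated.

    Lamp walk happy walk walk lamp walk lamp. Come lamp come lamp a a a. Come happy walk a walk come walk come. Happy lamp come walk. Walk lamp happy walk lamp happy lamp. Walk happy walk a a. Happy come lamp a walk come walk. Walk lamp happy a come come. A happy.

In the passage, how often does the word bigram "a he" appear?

Scanning the 53 overlapping bigram windows for "a he":
  (none found)

0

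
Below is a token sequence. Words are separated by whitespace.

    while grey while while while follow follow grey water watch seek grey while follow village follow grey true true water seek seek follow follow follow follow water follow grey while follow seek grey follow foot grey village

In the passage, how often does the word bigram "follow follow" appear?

4

Scanning the 36 overlapping bigram windows for "follow follow":
  position 6–7: follow follow
  position 23–24: follow follow
  position 24–25: follow follow
  position 25–26: follow follow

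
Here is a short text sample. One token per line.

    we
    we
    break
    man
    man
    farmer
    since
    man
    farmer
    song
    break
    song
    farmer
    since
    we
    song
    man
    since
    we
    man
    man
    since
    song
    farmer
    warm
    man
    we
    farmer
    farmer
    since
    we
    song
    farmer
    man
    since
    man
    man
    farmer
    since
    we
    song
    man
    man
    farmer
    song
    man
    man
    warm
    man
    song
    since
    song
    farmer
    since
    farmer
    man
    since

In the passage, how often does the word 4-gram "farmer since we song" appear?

3

Scanning the 54 overlapping 4-gram windows for "farmer since we song":
  position 13–16: farmer since we song
  position 29–32: farmer since we song
  position 38–41: farmer since we song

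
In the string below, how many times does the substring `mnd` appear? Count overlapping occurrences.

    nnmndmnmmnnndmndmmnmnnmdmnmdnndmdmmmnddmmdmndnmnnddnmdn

Sliding a length-3 window over the 55 characters (53 positions):
  position 3–5: mnd
  position 14–16: mnd
  position 36–38: mnd
  position 43–45: mnd

4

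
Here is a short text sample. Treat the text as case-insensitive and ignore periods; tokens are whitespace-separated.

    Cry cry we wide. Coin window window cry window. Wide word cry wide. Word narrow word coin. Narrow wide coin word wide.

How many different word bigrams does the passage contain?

22 tokens → 21 bigram windows in total.
Repeated bigrams (each contributes count−1 duplicates):
  wide coin: 2
  wide word: 2
2 duplicate windows → 21 − 2 = 19 distinct.

19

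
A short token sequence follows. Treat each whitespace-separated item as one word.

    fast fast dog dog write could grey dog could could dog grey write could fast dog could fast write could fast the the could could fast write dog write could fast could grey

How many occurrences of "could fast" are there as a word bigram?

5

Scanning the 32 overlapping bigram windows for "could fast":
  position 14–15: could fast
  position 17–18: could fast
  position 20–21: could fast
  position 25–26: could fast
  position 30–31: could fast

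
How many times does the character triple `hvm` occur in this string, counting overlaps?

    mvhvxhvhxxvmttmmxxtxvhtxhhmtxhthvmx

1

Sliding a length-3 window over the 35 characters (33 positions):
  position 32–34: hvm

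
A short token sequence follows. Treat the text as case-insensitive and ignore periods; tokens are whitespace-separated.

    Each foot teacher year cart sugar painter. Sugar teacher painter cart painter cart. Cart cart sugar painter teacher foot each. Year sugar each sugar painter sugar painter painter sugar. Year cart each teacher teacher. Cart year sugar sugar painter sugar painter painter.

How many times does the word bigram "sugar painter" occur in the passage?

6

Scanning the 41 overlapping bigram windows for "sugar painter":
  position 6–7: sugar painter
  position 16–17: sugar painter
  position 24–25: sugar painter
  position 26–27: sugar painter
  position 38–39: sugar painter
  position 40–41: sugar painter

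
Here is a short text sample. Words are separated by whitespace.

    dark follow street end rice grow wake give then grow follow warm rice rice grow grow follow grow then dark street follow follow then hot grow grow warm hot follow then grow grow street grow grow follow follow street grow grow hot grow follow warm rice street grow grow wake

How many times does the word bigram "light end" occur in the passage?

0

Scanning the 49 overlapping bigram windows for "light end":
  (none found)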